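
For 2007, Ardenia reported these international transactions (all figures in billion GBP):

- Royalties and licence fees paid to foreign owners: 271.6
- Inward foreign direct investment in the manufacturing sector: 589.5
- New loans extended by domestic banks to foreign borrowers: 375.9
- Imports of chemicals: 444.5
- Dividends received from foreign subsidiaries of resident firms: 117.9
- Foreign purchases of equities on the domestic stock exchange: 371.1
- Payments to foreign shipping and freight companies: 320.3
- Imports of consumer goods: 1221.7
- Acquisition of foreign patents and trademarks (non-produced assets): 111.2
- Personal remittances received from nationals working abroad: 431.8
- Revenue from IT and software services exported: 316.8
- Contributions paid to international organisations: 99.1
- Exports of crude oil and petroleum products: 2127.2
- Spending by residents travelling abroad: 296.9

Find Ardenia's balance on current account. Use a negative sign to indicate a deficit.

339.6

Goods: -1221.7 - 444.5 + 2127.2 = 461.0
Services: 316.8 - 296.9 - 271.6 - 320.3 = -572.0
Primary income: 117.9
Secondary income: -99.1 + 431.8 = 332.7
Current account = 461.0 + (-572.0) + 117.9 + 332.7 = 339.6
(Excluded from the current account — financial account: inward foreign direct investment in the manufacturing sector 589.5, new loans extended by domestic banks to foreign borrowers 375.9, foreign purchases of equities on the domestic stock exchange 371.1; capital account: acquisition of foreign patents and trademarks (non-produced assets) 111.2.)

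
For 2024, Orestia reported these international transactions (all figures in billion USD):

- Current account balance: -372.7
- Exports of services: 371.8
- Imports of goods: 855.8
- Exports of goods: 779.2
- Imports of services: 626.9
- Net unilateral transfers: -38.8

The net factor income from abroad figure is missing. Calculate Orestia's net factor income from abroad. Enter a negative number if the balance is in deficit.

Current account = goods balance + services balance + net primary income + net secondary income
Sum of the known components = -370.5
Net factor income from abroad = CA - (known components) = -372.7 - (-370.5) = -2.2

-2.2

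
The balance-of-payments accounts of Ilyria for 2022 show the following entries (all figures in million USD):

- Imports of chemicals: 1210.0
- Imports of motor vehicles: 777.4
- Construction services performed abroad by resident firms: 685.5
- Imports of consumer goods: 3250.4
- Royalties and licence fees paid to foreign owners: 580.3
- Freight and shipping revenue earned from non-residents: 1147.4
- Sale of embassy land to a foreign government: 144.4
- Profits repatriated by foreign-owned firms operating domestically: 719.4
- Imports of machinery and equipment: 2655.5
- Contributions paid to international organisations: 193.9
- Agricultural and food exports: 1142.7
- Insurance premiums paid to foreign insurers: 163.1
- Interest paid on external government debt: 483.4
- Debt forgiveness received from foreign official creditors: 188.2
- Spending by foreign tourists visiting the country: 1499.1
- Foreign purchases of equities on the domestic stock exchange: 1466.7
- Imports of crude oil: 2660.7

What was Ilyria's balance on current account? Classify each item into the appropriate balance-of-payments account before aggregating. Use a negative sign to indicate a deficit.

Goods: -1210.0 - 3250.4 - 2655.5 + 1142.7 - 2660.7 - 777.4 = -9411.3
Services: -580.3 - 163.1 + 685.5 + 1147.4 + 1499.1 = 2588.6
Primary income: -483.4 - 719.4 = -1202.8
Secondary income: -193.9
Current account = (-9411.3) + 2588.6 + (-1202.8) + (-193.9) = -8219.4
(Excluded from the current account — capital account: sale of embassy land to a foreign government 144.4, debt forgiveness received from foreign official creditors 188.2; financial account: foreign purchases of equities on the domestic stock exchange 1466.7.)

-8219.4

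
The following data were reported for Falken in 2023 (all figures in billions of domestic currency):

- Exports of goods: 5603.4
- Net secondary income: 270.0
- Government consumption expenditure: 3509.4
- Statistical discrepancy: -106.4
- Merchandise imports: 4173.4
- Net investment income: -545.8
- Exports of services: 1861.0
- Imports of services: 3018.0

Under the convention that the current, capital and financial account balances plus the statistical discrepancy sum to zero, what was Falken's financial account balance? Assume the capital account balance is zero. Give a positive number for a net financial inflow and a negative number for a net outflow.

Goods balance = 5603.4 - 4173.4 = 1430.0
Services balance = 1861.0 - 3018.0 = -1157.0
Trade balance (goods + services) = 1430.0 + (-1157.0) = 273.0
Net primary income = -545.8
Net secondary income = 270.0
Current account = 273.0 + (-545.8) + 270.0 = -2.8
Financial account = -(-2.8 + (-106.4)) = 109.2

109.2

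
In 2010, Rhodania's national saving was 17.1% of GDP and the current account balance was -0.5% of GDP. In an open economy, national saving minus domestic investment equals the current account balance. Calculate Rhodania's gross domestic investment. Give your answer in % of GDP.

17.6

S - I = CA (net lending to the rest of the world).
I = S - CA = 17.1 - (-0.5) = 17.6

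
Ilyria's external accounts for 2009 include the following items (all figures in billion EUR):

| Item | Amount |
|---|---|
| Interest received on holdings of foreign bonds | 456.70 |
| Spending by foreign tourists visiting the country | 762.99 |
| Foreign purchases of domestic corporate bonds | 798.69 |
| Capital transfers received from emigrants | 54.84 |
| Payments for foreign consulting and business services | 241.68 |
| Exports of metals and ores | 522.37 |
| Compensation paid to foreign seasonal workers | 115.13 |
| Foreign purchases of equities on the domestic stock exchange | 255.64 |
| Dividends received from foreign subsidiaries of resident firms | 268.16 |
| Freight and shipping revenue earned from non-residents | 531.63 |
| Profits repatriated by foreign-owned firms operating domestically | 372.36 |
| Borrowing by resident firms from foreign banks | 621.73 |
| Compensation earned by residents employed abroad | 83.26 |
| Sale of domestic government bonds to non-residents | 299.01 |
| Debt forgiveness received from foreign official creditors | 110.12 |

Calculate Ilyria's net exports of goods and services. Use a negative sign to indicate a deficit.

1575.31

Goods: 522.37
Services: 762.99 + 531.63 - 241.68 = 1052.94
Trade balance = 522.37 + 1052.94 = 1575.31
(Excluded from the trade balance — primary income: interest received on holdings of foreign bonds 456.70, compensation paid to foreign seasonal workers 115.13, dividends received from foreign subsidiaries of resident firms 268.16, profits repatriated by foreign-owned firms operating domestically 372.36, compensation earned by residents employed abroad 83.26; financial account: foreign purchases of domestic corporate bonds 798.69, foreign purchases of equities on the domestic stock exchange 255.64, borrowing by resident firms from foreign banks 621.73, sale of domestic government bonds to non-residents 299.01; capital account: capital transfers received from emigrants 54.84, debt forgiveness received from foreign official creditors 110.12.)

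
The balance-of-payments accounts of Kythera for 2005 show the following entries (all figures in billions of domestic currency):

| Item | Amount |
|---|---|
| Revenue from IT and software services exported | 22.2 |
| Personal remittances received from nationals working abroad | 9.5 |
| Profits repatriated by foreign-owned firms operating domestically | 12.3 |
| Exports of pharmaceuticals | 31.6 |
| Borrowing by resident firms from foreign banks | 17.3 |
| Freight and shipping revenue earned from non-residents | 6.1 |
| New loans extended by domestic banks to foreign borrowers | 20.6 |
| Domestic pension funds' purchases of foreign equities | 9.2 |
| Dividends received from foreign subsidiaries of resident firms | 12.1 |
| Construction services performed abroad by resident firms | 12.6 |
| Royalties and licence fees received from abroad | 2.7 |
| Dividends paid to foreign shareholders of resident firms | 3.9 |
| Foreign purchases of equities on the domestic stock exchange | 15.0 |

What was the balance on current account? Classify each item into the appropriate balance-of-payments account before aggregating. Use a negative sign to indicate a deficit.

80.6

Goods: 31.6
Services: 12.6 + 6.1 + 22.2 + 2.7 = 43.6
Primary income: -3.9 + 12.1 - 12.3 = -4.1
Secondary income: 9.5
Current account = 31.6 + 43.6 + (-4.1) + 9.5 = 80.6
(Excluded from the current account — financial account: borrowing by resident firms from foreign banks 17.3, new loans extended by domestic banks to foreign borrowers 20.6, domestic pension funds' purchases of foreign equities 9.2, foreign purchases of equities on the domestic stock exchange 15.0.)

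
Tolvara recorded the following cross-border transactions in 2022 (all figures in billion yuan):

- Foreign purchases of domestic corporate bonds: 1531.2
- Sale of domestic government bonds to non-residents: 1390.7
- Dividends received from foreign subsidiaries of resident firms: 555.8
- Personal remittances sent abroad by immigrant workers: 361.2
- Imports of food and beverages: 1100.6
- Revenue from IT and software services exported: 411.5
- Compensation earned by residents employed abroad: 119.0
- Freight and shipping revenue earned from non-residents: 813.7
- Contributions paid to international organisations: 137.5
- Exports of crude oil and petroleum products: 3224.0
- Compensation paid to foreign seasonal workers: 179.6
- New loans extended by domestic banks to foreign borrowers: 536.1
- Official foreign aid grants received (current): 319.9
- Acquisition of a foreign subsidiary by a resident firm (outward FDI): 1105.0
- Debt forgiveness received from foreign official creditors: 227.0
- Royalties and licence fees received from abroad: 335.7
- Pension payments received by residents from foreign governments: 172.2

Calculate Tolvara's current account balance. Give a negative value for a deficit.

Goods: 3224.0 - 1100.6 = 2123.4
Services: 813.7 + 411.5 + 335.7 = 1560.9
Primary income: -179.6 + 119.0 + 555.8 = 495.2
Secondary income: 319.9 - 137.5 + 172.2 - 361.2 = -6.6
Current account = 2123.4 + 1560.9 + 495.2 + (-6.6) = 4172.9
(Excluded from the current account — financial account: foreign purchases of domestic corporate bonds 1531.2, sale of domestic government bonds to non-residents 1390.7, new loans extended by domestic banks to foreign borrowers 536.1, acquisition of a foreign subsidiary by a resident firm (outward FDI) 1105.0; capital account: debt forgiveness received from foreign official creditors 227.0.)

4172.9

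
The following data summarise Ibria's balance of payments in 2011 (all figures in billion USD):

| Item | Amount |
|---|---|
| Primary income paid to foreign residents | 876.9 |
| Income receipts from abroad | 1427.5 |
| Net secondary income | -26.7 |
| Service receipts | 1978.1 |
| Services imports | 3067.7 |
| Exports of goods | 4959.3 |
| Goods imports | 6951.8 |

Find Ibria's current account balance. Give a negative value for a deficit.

-2558.2

Goods balance = 4959.3 - 6951.8 = -1992.5
Services balance = 1978.1 - 3067.7 = -1089.6
Trade balance (goods + services) = -1992.5 + (-1089.6) = -3082.1
Net primary income = 1427.5 - 876.9 = 550.6
Net secondary income = -26.7
Current account = -3082.1 + 550.6 + (-26.7) = -2558.2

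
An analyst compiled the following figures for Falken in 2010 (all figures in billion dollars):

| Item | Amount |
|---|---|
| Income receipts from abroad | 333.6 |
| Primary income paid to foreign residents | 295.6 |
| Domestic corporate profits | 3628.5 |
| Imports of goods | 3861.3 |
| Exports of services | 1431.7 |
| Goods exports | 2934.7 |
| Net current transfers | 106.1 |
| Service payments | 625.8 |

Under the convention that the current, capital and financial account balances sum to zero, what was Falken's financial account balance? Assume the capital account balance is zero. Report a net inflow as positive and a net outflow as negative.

-23.4

Goods balance = 2934.7 - 3861.3 = -926.6
Services balance = 1431.7 - 625.8 = 805.9
Trade balance (goods + services) = -926.6 + 805.9 = -120.7
Net primary income = 333.6 - 295.6 = 38.0
Net secondary income = 106.1
Current account = -120.7 + 38.0 + 106.1 = 23.4
Financial account = -(23.4) = -23.4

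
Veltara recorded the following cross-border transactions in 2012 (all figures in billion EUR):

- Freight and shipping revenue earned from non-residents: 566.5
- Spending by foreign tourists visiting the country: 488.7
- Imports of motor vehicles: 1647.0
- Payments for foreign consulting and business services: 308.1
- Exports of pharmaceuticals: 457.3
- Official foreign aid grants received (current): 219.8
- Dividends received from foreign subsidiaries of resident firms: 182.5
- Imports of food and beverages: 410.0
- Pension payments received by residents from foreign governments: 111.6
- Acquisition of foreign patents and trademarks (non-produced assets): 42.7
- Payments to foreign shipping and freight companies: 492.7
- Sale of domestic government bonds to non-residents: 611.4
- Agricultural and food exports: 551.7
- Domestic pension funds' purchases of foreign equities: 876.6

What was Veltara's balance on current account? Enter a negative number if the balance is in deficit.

Goods: 457.3 - 410.0 + 551.7 - 1647.0 = -1048.0
Services: -308.1 + 566.5 + 488.7 - 492.7 = 254.4
Primary income: 182.5
Secondary income: 219.8 + 111.6 = 331.4
Current account = (-1048.0) + 254.4 + 182.5 + 331.4 = -279.7
(Excluded from the current account — capital account: acquisition of foreign patents and trademarks (non-produced assets) 42.7; financial account: sale of domestic government bonds to non-residents 611.4, domestic pension funds' purchases of foreign equities 876.6.)

-279.7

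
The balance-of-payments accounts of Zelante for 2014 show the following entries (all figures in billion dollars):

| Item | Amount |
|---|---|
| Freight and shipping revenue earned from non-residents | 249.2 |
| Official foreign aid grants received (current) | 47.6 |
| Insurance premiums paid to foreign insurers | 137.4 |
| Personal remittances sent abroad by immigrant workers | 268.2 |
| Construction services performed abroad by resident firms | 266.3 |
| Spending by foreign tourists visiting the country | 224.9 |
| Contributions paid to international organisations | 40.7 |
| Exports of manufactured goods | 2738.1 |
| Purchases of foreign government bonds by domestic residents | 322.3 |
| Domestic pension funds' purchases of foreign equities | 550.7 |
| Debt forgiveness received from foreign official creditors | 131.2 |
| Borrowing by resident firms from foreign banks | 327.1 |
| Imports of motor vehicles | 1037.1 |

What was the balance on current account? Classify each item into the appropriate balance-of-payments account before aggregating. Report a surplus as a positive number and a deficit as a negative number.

Goods: 2738.1 - 1037.1 = 1701.0
Services: 249.2 - 137.4 + 266.3 + 224.9 = 603.0
Secondary income: 47.6 - 40.7 - 268.2 = -261.3
Current account = 1701.0 + 603.0 + (-261.3) = 2042.7
(Excluded from the current account — financial account: purchases of foreign government bonds by domestic residents 322.3, domestic pension funds' purchases of foreign equities 550.7, borrowing by resident firms from foreign banks 327.1; capital account: debt forgiveness received from foreign official creditors 131.2.)

2042.7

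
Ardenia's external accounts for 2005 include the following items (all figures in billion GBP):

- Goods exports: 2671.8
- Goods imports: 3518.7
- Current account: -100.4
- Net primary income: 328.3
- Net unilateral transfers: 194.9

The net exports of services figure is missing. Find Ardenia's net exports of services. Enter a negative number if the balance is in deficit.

Current account = goods balance + services balance + net primary income + net secondary income
Sum of the known components = -323.7
Net exports of services = CA - (known components) = -100.4 - (-323.7) = 223.3

223.3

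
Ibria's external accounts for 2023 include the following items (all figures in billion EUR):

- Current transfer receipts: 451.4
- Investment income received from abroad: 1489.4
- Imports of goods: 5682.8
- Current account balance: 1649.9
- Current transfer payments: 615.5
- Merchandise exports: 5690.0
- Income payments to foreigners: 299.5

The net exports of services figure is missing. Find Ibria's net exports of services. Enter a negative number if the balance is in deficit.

616.9

Current account = goods balance + services balance + net primary income + net secondary income
Sum of the known components = 1033.0
Net exports of services = CA - (known components) = 1649.9 - 1033.0 = 616.9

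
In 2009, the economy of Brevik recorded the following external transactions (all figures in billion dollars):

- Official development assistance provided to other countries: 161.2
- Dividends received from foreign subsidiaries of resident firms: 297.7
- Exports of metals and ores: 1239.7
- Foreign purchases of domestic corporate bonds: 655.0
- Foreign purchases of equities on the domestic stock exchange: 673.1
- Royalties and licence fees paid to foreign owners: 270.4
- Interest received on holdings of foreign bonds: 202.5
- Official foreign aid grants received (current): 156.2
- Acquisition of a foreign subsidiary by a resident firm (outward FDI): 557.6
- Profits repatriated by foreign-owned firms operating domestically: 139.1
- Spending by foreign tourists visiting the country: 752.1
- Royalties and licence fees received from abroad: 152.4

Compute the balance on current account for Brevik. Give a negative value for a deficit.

2229.9

Goods: 1239.7
Services: -270.4 + 752.1 + 152.4 = 634.1
Primary income: 297.7 - 139.1 + 202.5 = 361.1
Secondary income: -161.2 + 156.2 = -5.0
Current account = 1239.7 + 634.1 + 361.1 + (-5.0) = 2229.9
(Excluded from the current account — financial account: foreign purchases of domestic corporate bonds 655.0, foreign purchases of equities on the domestic stock exchange 673.1, acquisition of a foreign subsidiary by a resident firm (outward FDI) 557.6.)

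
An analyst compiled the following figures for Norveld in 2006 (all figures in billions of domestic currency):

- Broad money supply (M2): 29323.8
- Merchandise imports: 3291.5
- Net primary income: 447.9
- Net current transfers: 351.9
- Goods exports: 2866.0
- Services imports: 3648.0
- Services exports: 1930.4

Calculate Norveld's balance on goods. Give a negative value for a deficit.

-425.5

Goods balance = 2866.0 - 3291.5 = -425.5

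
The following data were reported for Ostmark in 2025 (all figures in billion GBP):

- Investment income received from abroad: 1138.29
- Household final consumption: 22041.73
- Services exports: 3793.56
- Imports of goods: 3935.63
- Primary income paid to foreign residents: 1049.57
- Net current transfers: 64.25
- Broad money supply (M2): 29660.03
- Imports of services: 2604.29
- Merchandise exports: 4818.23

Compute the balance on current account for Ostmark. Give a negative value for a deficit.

2224.84

Goods balance = 4818.23 - 3935.63 = 882.60
Services balance = 3793.56 - 2604.29 = 1189.27
Trade balance (goods + services) = 882.60 + 1189.27 = 2071.87
Net primary income = 1138.29 - 1049.57 = 88.72
Net secondary income = 64.25
Current account = 2071.87 + 88.72 + 64.25 = 2224.84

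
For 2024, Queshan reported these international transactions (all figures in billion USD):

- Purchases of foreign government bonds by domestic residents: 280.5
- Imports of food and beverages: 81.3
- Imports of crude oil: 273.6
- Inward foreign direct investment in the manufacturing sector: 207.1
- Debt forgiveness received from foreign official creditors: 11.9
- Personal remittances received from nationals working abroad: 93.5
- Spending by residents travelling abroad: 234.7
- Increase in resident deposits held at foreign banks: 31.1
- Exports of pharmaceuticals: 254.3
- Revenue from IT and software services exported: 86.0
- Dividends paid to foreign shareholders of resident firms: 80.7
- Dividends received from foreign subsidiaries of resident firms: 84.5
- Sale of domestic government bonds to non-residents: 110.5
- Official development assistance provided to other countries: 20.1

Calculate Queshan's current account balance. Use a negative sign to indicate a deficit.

-172.1

Goods: -273.6 + 254.3 - 81.3 = -100.6
Services: 86.0 - 234.7 = -148.7
Primary income: 84.5 - 80.7 = 3.8
Secondary income: -20.1 + 93.5 = 73.4
Current account = (-100.6) + (-148.7) + 3.8 + 73.4 = -172.1
(Excluded from the current account — financial account: purchases of foreign government bonds by domestic residents 280.5, inward foreign direct investment in the manufacturing sector 207.1, increase in resident deposits held at foreign banks 31.1, sale of domestic government bonds to non-residents 110.5; capital account: debt forgiveness received from foreign official creditors 11.9.)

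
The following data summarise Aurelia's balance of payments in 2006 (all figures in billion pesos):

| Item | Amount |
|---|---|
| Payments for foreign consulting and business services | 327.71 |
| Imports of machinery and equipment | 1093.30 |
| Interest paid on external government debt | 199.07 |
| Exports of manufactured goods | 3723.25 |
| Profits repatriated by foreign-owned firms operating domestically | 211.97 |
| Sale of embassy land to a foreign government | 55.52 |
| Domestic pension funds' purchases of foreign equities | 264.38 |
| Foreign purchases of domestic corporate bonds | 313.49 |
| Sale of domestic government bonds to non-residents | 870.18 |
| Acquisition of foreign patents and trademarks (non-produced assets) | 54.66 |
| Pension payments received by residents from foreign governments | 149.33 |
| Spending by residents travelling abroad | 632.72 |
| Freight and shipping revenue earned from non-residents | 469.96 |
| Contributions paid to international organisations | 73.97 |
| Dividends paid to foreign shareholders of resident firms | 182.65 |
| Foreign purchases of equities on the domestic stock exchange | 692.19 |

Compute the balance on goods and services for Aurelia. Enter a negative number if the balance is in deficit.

Goods: -1093.30 + 3723.25 = 2629.95
Services: -632.72 + 469.96 - 327.71 = -490.47
Trade balance = 2629.95 + (-490.47) = 2139.48
(Excluded from the trade balance — primary income: interest paid on external government debt 199.07, profits repatriated by foreign-owned firms operating domestically 211.97, dividends paid to foreign shareholders of resident firms 182.65; capital account: sale of embassy land to a foreign government 55.52, acquisition of foreign patents and trademarks (non-produced assets) 54.66; financial account: domestic pension funds' purchases of foreign equities 264.38, foreign purchases of domestic corporate bonds 313.49, sale of domestic government bonds to non-residents 870.18, foreign purchases of equities on the domestic stock exchange 692.19; secondary income: pension payments received by residents from foreign governments 149.33, contributions paid to international organisations 73.97.)

2139.48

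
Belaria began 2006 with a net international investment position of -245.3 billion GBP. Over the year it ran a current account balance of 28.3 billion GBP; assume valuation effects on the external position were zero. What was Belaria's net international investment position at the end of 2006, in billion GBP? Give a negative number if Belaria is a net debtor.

With no valuation effects, change in NIIP = current account = 28.3
End-of-year NIIP = -245.3 + 28.3 = -217.0

-217.0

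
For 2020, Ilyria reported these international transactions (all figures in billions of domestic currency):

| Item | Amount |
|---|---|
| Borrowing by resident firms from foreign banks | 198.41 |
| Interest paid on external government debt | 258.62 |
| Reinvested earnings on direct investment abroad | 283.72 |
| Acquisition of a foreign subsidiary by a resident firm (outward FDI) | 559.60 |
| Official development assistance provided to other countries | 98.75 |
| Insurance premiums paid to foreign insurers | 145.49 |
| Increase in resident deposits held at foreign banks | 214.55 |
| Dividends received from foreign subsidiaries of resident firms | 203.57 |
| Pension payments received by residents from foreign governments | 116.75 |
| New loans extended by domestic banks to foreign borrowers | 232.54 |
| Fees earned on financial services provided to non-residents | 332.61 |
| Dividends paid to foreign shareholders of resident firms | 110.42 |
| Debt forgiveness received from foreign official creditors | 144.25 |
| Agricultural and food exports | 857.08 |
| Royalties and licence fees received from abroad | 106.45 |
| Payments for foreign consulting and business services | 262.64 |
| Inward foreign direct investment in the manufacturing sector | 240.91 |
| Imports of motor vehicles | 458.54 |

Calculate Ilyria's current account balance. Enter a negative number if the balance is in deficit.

565.72

Goods: 857.08 - 458.54 = 398.54
Services: -262.64 - 145.49 + 332.61 + 106.45 = 30.93
Primary income: -110.42 + 203.57 - 258.62 + 283.72 = 118.25
Secondary income: -98.75 + 116.75 = 18.00
Current account = 398.54 + 30.93 + 118.25 + 18.00 = 565.72
(Excluded from the current account — financial account: borrowing by resident firms from foreign banks 198.41, acquisition of a foreign subsidiary by a resident firm (outward FDI) 559.60, increase in resident deposits held at foreign banks 214.55, new loans extended by domestic banks to foreign borrowers 232.54, inward foreign direct investment in the manufacturing sector 240.91; capital account: debt forgiveness received from foreign official creditors 144.25.)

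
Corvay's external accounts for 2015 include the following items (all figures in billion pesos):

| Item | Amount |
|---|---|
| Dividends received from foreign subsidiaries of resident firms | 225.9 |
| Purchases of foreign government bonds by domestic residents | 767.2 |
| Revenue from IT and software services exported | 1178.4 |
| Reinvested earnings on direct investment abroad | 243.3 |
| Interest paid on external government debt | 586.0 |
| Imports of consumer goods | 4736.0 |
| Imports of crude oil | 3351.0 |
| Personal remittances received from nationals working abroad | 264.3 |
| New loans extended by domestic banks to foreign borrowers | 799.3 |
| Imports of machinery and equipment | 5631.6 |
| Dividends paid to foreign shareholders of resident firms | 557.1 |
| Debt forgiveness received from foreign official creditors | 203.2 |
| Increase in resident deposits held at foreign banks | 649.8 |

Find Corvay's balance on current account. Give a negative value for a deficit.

Goods: -5631.6 - 3351.0 - 4736.0 = -13718.6
Services: 1178.4
Primary income: 225.9 - 586.0 - 557.1 + 243.3 = -673.9
Secondary income: 264.3
Current account = (-13718.6) + 1178.4 + (-673.9) + 264.3 = -12949.8
(Excluded from the current account — financial account: purchases of foreign government bonds by domestic residents 767.2, new loans extended by domestic banks to foreign borrowers 799.3, increase in resident deposits held at foreign banks 649.8; capital account: debt forgiveness received from foreign official creditors 203.2.)

-12949.8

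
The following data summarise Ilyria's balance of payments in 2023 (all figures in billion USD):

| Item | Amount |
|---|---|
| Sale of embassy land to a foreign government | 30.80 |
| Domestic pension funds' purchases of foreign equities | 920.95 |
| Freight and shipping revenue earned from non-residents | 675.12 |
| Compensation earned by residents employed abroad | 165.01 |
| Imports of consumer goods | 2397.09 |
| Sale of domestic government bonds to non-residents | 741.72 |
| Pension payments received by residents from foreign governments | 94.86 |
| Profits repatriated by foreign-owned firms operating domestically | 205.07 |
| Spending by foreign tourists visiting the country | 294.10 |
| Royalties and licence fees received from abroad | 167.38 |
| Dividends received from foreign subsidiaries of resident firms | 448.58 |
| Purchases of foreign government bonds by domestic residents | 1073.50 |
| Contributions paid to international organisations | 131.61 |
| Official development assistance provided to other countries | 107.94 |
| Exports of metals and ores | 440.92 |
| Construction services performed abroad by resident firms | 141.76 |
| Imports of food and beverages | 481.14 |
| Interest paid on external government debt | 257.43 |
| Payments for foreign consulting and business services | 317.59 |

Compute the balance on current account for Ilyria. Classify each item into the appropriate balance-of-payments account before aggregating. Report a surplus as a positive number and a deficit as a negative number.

Goods: 440.92 - 2397.09 - 481.14 = -2437.31
Services: 675.12 - 317.59 + 294.10 + 141.76 + 167.38 = 960.77
Primary income: 165.01 - 257.43 + 448.58 - 205.07 = 151.09
Secondary income: 94.86 - 107.94 - 131.61 = -144.69
Current account = (-2437.31) + 960.77 + 151.09 + (-144.69) = -1470.14
(Excluded from the current account — capital account: sale of embassy land to a foreign government 30.80; financial account: domestic pension funds' purchases of foreign equities 920.95, sale of domestic government bonds to non-residents 741.72, purchases of foreign government bonds by domestic residents 1073.50.)

-1470.14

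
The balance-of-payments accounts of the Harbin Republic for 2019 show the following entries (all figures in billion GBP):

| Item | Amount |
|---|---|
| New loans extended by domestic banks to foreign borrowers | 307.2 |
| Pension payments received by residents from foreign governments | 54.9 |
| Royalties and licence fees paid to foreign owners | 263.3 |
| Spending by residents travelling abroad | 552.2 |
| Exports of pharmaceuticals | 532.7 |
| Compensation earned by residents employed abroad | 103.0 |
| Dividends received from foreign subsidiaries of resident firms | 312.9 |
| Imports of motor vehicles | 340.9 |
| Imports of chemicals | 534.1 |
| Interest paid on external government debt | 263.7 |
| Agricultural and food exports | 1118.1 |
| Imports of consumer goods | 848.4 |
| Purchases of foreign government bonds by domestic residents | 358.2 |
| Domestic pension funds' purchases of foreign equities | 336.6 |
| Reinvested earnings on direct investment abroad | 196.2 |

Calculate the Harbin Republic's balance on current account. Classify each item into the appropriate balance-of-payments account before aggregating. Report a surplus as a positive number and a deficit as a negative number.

-484.8

Goods: 1118.1 - 534.1 + 532.7 - 848.4 - 340.9 = -72.6
Services: -263.3 - 552.2 = -815.5
Primary income: -263.7 + 103.0 + 196.2 + 312.9 = 348.4
Secondary income: 54.9
Current account = (-72.6) + (-815.5) + 348.4 + 54.9 = -484.8
(Excluded from the current account — financial account: new loans extended by domestic banks to foreign borrowers 307.2, purchases of foreign government bonds by domestic residents 358.2, domestic pension funds' purchases of foreign equities 336.6.)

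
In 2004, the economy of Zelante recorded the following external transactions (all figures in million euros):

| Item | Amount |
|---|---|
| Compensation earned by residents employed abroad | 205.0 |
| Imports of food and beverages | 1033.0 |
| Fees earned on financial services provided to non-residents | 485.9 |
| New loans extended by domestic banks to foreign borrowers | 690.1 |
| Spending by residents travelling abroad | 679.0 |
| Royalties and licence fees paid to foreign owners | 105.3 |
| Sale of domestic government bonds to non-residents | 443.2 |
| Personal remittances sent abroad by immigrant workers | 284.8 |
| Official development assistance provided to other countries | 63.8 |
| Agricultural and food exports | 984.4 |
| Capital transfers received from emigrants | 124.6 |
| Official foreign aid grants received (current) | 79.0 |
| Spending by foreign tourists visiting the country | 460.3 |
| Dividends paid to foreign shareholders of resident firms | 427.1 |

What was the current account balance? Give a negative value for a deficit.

-378.4

Goods: -1033.0 + 984.4 = -48.6
Services: 460.3 - 679.0 - 105.3 + 485.9 = 161.9
Primary income: -427.1 + 205.0 = -222.1
Secondary income: 79.0 - 63.8 - 284.8 = -269.6
Current account = (-48.6) + 161.9 + (-222.1) + (-269.6) = -378.4
(Excluded from the current account — financial account: new loans extended by domestic banks to foreign borrowers 690.1, sale of domestic government bonds to non-residents 443.2; capital account: capital transfers received from emigrants 124.6.)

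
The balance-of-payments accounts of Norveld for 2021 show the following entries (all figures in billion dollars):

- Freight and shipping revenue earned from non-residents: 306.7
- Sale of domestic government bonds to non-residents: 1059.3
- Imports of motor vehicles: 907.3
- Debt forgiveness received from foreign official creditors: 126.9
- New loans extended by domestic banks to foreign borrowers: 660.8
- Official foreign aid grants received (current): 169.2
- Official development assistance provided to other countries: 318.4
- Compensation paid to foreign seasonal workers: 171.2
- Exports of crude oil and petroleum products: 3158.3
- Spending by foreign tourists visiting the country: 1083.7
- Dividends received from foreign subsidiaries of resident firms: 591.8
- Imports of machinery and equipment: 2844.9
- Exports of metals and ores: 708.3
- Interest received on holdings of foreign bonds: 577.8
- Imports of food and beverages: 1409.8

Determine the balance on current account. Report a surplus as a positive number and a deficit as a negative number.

944.2

Goods: -907.3 + 3158.3 + 708.3 - 1409.8 - 2844.9 = -1295.4
Services: 306.7 + 1083.7 = 1390.4
Primary income: -171.2 + 591.8 + 577.8 = 998.4
Secondary income: -318.4 + 169.2 = -149.2
Current account = (-1295.4) + 1390.4 + 998.4 + (-149.2) = 944.2
(Excluded from the current account — financial account: sale of domestic government bonds to non-residents 1059.3, new loans extended by domestic banks to foreign borrowers 660.8; capital account: debt forgiveness received from foreign official creditors 126.9.)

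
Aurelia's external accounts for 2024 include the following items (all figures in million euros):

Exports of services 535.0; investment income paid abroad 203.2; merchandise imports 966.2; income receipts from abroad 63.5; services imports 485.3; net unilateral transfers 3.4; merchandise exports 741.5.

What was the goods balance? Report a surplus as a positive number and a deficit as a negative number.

-224.7

Goods balance = 741.5 - 966.2 = -224.7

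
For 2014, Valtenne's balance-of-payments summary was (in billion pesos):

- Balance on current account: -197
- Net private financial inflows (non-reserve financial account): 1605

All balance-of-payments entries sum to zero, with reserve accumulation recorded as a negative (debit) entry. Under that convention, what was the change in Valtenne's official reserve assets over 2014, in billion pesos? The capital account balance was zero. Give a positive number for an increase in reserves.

Official reserve transactions balance = -((-197) + 1605) = -1408
An accumulation of reserves is recorded as a debit (negative entry), so the change in the stock of reserves is the negative of that balance.
Change in official reserves = -(-1408) = 1408

1408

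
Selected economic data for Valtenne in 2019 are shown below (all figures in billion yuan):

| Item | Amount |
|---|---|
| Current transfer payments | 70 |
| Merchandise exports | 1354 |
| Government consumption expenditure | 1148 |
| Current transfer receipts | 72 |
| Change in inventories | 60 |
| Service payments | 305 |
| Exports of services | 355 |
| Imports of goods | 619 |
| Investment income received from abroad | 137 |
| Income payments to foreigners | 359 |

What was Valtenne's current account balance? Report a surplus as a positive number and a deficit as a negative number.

565

Goods balance = 1354 - 619 = 735
Services balance = 355 - 305 = 50
Trade balance (goods + services) = 735 + 50 = 785
Net primary income = 137 - 359 = -222
Net secondary income = 72 - 70 = 2
Current account = 785 + (-222) + 2 = 565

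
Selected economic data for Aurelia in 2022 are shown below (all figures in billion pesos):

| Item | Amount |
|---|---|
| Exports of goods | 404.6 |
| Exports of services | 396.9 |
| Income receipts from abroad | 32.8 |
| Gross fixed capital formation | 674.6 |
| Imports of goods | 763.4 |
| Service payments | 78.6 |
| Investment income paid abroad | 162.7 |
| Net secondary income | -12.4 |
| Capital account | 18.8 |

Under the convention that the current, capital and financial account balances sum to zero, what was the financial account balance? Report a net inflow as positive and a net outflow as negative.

Goods balance = 404.6 - 763.4 = -358.8
Services balance = 396.9 - 78.6 = 318.3
Trade balance (goods + services) = -358.8 + 318.3 = -40.5
Net primary income = 32.8 - 162.7 = -129.9
Net secondary income = -12.4
Current account = -40.5 + (-129.9) + (-12.4) = -182.8
Financial account = -(-182.8 + 18.8) = 164.0

164.0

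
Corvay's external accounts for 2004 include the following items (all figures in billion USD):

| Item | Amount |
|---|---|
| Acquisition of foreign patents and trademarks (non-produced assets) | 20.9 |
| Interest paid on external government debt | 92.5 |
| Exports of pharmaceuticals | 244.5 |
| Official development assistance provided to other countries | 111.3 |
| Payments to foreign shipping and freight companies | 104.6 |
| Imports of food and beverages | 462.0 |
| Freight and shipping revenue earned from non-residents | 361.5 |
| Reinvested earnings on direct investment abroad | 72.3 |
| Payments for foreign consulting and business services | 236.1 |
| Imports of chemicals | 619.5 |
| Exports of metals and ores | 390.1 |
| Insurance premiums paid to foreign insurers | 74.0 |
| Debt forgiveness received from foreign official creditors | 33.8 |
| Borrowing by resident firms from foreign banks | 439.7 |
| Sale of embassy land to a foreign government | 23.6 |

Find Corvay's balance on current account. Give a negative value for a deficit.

Goods: 244.5 - 462.0 + 390.1 - 619.5 = -446.9
Services: -74.0 - 236.1 - 104.6 + 361.5 = -53.2
Primary income: -92.5 + 72.3 = -20.2
Secondary income: -111.3
Current account = (-446.9) + (-53.2) + (-20.2) + (-111.3) = -631.6
(Excluded from the current account — capital account: acquisition of foreign patents and trademarks (non-produced assets) 20.9, debt forgiveness received from foreign official creditors 33.8, sale of embassy land to a foreign government 23.6; financial account: borrowing by resident firms from foreign banks 439.7.)

-631.6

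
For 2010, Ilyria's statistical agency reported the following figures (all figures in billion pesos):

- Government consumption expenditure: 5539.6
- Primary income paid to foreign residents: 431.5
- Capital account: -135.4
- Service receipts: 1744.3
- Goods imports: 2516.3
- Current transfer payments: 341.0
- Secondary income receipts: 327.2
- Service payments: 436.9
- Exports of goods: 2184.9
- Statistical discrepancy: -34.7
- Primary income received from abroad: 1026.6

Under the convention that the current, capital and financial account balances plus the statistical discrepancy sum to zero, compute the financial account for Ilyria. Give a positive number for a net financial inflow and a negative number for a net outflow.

-1387.2

Goods balance = 2184.9 - 2516.3 = -331.4
Services balance = 1744.3 - 436.9 = 1307.4
Trade balance (goods + services) = -331.4 + 1307.4 = 976.0
Net primary income = 1026.6 - 431.5 = 595.1
Net secondary income = 327.2 - 341.0 = -13.8
Current account = 976.0 + 595.1 + (-13.8) = 1557.3
Financial account = -(1557.3 + (-135.4) + (-34.7)) = -1387.2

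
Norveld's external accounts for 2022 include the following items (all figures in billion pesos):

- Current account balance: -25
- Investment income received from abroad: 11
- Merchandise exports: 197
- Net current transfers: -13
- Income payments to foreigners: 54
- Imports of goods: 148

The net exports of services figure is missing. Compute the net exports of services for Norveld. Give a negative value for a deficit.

Current account = goods balance + services balance + net primary income + net secondary income
Sum of the known components = -7
Net exports of services = CA - (known components) = -25 - (-7) = -18

-18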